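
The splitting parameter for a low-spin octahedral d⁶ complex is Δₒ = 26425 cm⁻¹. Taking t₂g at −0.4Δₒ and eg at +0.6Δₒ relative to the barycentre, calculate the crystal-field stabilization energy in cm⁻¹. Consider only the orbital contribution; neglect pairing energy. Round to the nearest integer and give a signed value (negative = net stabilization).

The d⁶ electrons fill as t₂g⁶ eg⁰.
The orbital stabilization is -2.4Δₒ = -2.4 × 26425 = -63420 cm⁻¹.

-63420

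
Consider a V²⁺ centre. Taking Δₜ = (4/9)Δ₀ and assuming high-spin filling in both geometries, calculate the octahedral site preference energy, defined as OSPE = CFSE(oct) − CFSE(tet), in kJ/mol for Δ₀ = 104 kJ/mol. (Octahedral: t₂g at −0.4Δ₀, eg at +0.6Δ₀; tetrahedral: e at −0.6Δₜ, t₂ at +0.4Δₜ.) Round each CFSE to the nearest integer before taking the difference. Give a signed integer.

-88

V²⁺: group 5, so d-count = 5 − 2 = 3.
Octahedral high-spin t₂g³ eg⁰: CFSE = -1.2 × 104 = -125 kJ/mol.
Tetrahedral e² t₂¹ gives -0.8Δₜ = -0.8 × (4/9) × 104 = -37 kJ/mol.
Subtracting, OSPE = -125 − (-37) = -88 kJ/mol.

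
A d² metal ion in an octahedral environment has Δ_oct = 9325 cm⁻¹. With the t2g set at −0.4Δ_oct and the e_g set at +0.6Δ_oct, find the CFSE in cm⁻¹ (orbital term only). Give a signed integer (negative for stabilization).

Configuration: t2g^2 e_g^0.
The orbital stabilization is -0.8Δ_oct = -0.8 × 9325 = -7460 cm⁻¹.

-7460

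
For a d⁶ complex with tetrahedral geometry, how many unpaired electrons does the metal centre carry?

4

Tetrahedral fields are weak (Δₜ ≈ 4/9 Δₒ), so electrons fill high-spin.
Configuration: e³ t₂³, giving 4 unpaired electrons.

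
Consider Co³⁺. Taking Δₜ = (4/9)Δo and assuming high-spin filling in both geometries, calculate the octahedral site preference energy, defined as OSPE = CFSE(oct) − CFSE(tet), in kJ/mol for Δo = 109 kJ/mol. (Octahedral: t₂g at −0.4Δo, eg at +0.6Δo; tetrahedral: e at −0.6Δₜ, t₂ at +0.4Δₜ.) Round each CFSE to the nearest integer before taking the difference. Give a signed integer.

-15

Group 9 minus oxidation state +3 gives a d⁶ configuration for Co³⁺.
In an octahedral site d⁶ (HS) is t₂g⁴ eg², giving CFSE(oct) = -0.4Δo = -44 kJ/mol.
In a tetrahedral site the filling is e³ t₂³: CFSE(tet) = -0.6Δₜ = -0.6 × (4/9)(109) = -29 kJ/mol.
OSPE = -44 − (-29) = -15 kJ/mol.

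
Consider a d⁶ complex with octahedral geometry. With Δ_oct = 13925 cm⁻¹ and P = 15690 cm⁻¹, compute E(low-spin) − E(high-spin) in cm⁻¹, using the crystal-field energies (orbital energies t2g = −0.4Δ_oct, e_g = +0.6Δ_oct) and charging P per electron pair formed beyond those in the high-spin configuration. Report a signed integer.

High-spin d⁶ fills as t2g^4 e_g^2 with CFSE 4(−0.4) + 2(+0.6) = -0.4Δ_oct = -5570 cm⁻¹.
Low-spin: t2g^6 e_g^0, orbital CFSE = -2.4Δ_oct = -33420 cm⁻¹; plus 2 excess pairs × P = +31380 cm⁻¹; total -2040 cm⁻¹.
The difference is -2040 − (-5570) = 3530 cm⁻¹, so high-spin lies lower.

3530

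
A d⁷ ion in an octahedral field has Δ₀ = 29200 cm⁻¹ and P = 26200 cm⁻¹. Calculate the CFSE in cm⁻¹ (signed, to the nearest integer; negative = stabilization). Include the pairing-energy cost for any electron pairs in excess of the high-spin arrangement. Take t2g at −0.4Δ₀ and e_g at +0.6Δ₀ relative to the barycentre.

-26360

Δ₀ > P, so pairing is preferred: the ground state is low-spin.
That gives t2g^6 e_g^1.
Orbital CFSE = -1.8Δ₀ = -1.8 × 29200 = -52560 cm⁻¹.
Excess pairs vs high-spin: 3 − 2 = 1; pairing cost = +26200 cm⁻¹.
Net CFSE = -52560 + 26200 = -26360 cm⁻¹.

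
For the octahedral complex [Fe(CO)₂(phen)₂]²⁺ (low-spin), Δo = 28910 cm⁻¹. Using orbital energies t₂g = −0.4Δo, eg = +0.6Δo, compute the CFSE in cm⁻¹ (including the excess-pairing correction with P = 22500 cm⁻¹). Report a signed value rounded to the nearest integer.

-24384

Ligand charges: 2×(+0) from CO and 2×(+0) from phen sum to +0; with overall charge +2, Fe is +2.
Group 8 minus oxidation state +2 gives a d⁶ configuration for Fe²⁺.
The d⁶ electrons fill as t₂g⁶ eg⁰.
CFSE(orbital) = 6×(-0.4Δo) + 0×(0.6Δo) = -2.4Δo; with Δo = 28910 cm⁻¹ that is -69384 cm⁻¹.
Pairing penalty: 3 pairs vs 1 in the high-spin reference → 2 extra × P = 45000 cm⁻¹.
Net CFSE = -69384 + 45000 = -24384 cm⁻¹.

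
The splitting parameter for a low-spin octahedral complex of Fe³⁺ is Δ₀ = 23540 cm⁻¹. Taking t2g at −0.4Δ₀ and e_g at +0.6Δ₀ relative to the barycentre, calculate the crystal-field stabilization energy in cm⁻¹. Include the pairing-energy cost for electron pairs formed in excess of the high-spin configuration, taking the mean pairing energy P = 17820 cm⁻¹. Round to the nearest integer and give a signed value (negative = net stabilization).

Fe sits in group 8; removing 3 electrons leaves Fe³⁺ with 8 − 3 = 5 d electrons.
The d⁵ electrons fill as t2g^5 e_g^0.
The orbital stabilization is -2.0Δ₀ = -2.0 × 23540 = -47080 cm⁻¹.
High-spin d⁵ would be t2g^3 e_g^2 with 0 pairs; low-spin has 2, so 2 excess pairs cost +2P = +35640 cm⁻¹.
Overall CFSE = -47080 + 35640 = -11440 cm⁻¹.

-11440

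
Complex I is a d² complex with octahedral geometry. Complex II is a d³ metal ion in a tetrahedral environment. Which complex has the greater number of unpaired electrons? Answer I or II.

I: For octahedral d² the high- and low-spin configurations coincide; t₂g² eg⁰ → 2 unpaired.
II: With tetrahedral geometry the complex is necessarily high-spin; e² t₂¹ → 3 unpaired.
So II has more unpaired electrons.

II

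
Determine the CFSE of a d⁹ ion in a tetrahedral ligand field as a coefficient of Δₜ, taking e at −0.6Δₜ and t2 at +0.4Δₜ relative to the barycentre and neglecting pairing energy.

-0.4 Δₜ

With tetrahedral geometry the complex is necessarily high-spin.
Configuration: e^4 t2^5.
CFSE = 4(-0.6Δₜ) + 5(0.4Δₜ) = -2.4Δₜ + 2.0Δₜ = -0.4Δₜ.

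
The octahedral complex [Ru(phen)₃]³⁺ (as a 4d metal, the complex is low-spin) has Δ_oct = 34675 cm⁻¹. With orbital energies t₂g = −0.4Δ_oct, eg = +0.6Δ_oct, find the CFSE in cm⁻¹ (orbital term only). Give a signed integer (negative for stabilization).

phen is neutral, so the +3 overall charge sits on Ru: oxidation state +3.
Group 8 minus oxidation state +3 gives a d⁵ configuration for Ru³⁺.
Electron filling gives t₂g⁵ eg⁰.
Orbital CFSE = 5(-0.4) + 0(0.6) = -2.0Δ_oct = -2.0 × 34675 = -69350 cm⁻¹.

-69350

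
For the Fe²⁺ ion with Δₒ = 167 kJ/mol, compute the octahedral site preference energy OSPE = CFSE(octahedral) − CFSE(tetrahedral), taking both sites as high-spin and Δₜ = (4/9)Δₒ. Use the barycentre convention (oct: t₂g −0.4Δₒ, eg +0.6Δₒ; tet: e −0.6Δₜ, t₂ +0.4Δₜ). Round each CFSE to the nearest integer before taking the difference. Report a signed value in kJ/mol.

Group 8 minus oxidation state +2 gives a d⁶ configuration for Fe²⁺.
Octahedral high-spin t2g^4 e_g^2: CFSE = -0.4 × 167 = -67 kJ/mol.
In a tetrahedral site the filling is e^3 t2^3: CFSE(tet) = -0.6Δₜ = -0.6 × (4/9)(167) = -45 kJ/mol.
OSPE = -67 − (-45) = -22 kJ/mol.

-22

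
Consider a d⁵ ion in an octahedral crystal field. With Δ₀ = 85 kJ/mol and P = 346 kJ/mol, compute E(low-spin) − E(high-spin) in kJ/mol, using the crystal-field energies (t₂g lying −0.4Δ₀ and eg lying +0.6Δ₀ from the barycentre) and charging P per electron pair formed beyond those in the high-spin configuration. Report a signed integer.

High-spin d⁵ fills as t₂g³ eg² with CFSE 3(−0.4) + 2(+0.6) = 0.0Δ₀ = 0 kJ/mol.
Low-spin: t₂g⁵ eg⁰, orbital CFSE = -2.0Δ₀ = -170 kJ/mol; plus 2 excess pairs × P = +692 kJ/mol; total 522 kJ/mol.
E(LS) − E(HS) = 522 − (0) = 522 kJ/mol.

522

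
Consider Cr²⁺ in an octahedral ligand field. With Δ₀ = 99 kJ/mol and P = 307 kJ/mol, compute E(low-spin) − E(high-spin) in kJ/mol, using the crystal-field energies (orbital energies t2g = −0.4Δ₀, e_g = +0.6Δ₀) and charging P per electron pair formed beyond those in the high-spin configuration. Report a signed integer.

208

Cr is in group 6, so Cr²⁺ is d⁴ (6 − 2 = 4).
High-spin d⁴ fills as t2g^3 e_g^1 with CFSE 3(−0.4) + 1(+0.6) = -0.6Δ₀ = -59 kJ/mol.
Low-spin: t2g^4 e_g^0, orbital CFSE = -1.6Δ₀ = -158 kJ/mol; plus 1 excess pair × P = +307 kJ/mol; total 149 kJ/mol.
The difference is 149 − (-59) = 208 kJ/mol, so high-spin lies lower.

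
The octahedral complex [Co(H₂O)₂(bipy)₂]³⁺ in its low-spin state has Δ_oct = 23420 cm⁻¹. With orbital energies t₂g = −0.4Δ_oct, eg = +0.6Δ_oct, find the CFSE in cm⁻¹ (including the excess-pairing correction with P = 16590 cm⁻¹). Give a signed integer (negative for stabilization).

-23028

Ligand charges: 2×(+0) from H₂O and 2×(+0) from bipy sum to +0; with overall charge +3, Co is +3.
Co is in group 9, so Co³⁺ is d⁶ (9 − 3 = 6).
Electron filling gives t₂g⁶ eg⁰.
CFSE(orbital) = 6×(-0.4Δ_oct) + 0×(0.6Δ_oct) = -2.4Δ_oct; with Δ_oct = 23420 cm⁻¹ that is -56208 cm⁻¹.
Relative to high-spin t₂g⁴ eg² (1 paired), the low-spin configuration has 2 additional pairs, contributing +2 × 16590 = +33180 cm⁻¹.
Overall CFSE = -56208 + 33180 = -23028 cm⁻¹.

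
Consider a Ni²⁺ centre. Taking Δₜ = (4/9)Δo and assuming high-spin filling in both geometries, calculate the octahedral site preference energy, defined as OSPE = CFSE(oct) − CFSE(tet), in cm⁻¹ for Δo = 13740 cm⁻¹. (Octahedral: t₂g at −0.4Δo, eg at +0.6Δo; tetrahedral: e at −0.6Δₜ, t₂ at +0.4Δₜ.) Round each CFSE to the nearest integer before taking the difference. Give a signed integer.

-11603

Group 10 minus oxidation state +2 gives a d⁸ configuration for Ni²⁺.
Octahedral high-spin t₂g⁶ eg²: CFSE = -1.2 × 13740 = -16488 cm⁻¹.
In a tetrahedral site the filling is e⁴ t₂⁴: CFSE(tet) = -0.8Δₜ = -0.8 × (4/9)(13740) = -4885 cm⁻¹.
OSPE = -16488 − (-4885) = -11603 cm⁻¹.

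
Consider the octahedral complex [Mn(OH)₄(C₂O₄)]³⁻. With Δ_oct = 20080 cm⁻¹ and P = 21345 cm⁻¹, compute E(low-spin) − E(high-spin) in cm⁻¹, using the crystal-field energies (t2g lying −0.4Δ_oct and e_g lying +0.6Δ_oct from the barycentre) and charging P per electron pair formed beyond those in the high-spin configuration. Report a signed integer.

1265

Ligand charges: 4×(-1) from OH⁻ and 1×(-2) from C₂O₄²⁻ sum to -6; with overall charge -3, Mn is +3.
Mn is in group 7, so Mn³⁺ is d⁴ (7 − 3 = 4).
In the high-spin limit (t2g^3 e_g^1) the orbital term is -0.6Δ_oct = -12048 cm⁻¹, with no excess pairing.
For low-spin the configuration is t2g^4 e_g^0: orbital energy -1.6 × 20080 = -32128 cm⁻¹, and 1 additional pair relative to high-spin adds 21345 cm⁻¹, giving -10783 cm⁻¹.
The difference is -10783 − (-12048) = 1265 cm⁻¹, so high-spin lies lower.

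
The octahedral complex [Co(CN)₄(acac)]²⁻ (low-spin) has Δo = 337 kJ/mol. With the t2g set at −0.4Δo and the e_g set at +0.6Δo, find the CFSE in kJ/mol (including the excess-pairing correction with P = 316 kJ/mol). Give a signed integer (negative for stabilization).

-177

Ligand charges: 4×(-1) from CN⁻ and 1×(-1) from acac⁻ sum to -5; with overall charge -2, Co is +3.
Co is in group 9, so Co³⁺ is d⁶ (9 − 3 = 6).
Electron filling gives t2g^6 e_g^0.
Orbital CFSE = 6(-0.4) + 0(0.6) = -2.4Δo = -2.4 × 337 = -809 kJ/mol.
Pairing penalty: 3 pairs vs 1 in the high-spin reference → 2 extra × P = 632 kJ/mol.
Net CFSE = -809 + 632 = -177 kJ/mol.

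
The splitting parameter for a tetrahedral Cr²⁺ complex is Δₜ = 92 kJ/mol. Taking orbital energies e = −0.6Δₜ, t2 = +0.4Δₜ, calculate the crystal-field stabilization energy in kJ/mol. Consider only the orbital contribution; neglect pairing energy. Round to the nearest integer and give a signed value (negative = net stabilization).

-37

Cr is in group 6, so Cr²⁺ is d⁴ (6 − 2 = 4).
Tetrahedral fields are weak (Δₜ ≈ 4/9 Δₒ), so electrons fill high-spin.
Electron filling gives e^2 t2^2.
The orbital stabilization is -0.4Δₜ = -0.4 × 92 = -37 kJ/mol.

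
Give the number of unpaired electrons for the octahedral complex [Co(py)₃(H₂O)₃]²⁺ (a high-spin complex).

Ligand charges: 3×(+0) from py and 3×(+0) from H₂O sum to +0; with overall charge +2, Co is +2.
Co²⁺: group 9, so d-count = 9 − 2 = 7.
Configuration: t₂g⁵ eg², giving 3 unpaired electrons.

3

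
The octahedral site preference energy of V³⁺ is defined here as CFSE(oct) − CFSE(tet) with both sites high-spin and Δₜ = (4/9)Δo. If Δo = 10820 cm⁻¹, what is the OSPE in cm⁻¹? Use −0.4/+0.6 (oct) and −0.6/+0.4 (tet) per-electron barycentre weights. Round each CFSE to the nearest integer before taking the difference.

V³⁺: group 5, so d-count = 5 − 3 = 2.
In an octahedral site d² (HS) is t₂g² eg⁰, giving CFSE(oct) = -0.8Δo = -8656 cm⁻¹.
Tetrahedral: e² t₂⁰, CFSE = 2(−0.6) + 0(+0.4) = -1.2Δₜ = -1.2 × (4/9) × 10820 = -5771 cm⁻¹.
OSPE = -8656 − (-5771) = -2885 cm⁻¹.

-2885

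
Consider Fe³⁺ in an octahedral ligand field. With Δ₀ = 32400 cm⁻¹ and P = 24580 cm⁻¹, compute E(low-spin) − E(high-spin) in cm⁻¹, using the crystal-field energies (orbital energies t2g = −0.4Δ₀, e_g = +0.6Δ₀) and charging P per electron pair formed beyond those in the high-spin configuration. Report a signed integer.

Group 8 minus oxidation state +3 gives a d⁵ configuration for Fe³⁺.
High-spin: t2g^3 e_g^2, CFSE = 0.0Δ₀ = 0 cm⁻¹.
Low-spin t2g^5 e_g^0 gives -2.0Δ₀ = -64800 cm⁻¹, but forming 2 extra pairs costs 2P = 49160 cm⁻¹, so E(LS) = -64800 + 49160 = -15640 cm⁻¹.
The difference is -15640 − (0) = -15640 cm⁻¹, so low-spin lies lower.

-15640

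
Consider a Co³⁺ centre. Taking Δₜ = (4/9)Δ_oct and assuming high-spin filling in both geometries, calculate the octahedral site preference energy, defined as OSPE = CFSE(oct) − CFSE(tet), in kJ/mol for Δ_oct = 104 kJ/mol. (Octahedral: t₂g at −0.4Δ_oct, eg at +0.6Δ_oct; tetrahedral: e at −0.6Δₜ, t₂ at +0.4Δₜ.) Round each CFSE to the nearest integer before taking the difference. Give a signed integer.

Co³⁺: group 9, so d-count = 9 − 3 = 6.
Octahedral high-spin t2g^4 e_g^2: CFSE = -0.4 × 104 = -42 kJ/mol.
Tetrahedral: e^3 t2^3, CFSE = 3(−0.6) + 3(+0.4) = -0.6Δₜ = -0.6 × (4/9) × 104 = -28 kJ/mol.
OSPE = CFSE(oct) − CFSE(tet) = -42 − (-28) = -14 kJ/mol.

-14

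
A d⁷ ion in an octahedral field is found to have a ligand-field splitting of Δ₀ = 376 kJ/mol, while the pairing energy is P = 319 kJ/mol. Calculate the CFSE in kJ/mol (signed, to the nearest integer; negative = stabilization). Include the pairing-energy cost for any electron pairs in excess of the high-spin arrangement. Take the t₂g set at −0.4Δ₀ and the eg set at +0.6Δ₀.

Δ₀ > P, so pairing is preferred: the ground state is low-spin.
Filling d⁷ accordingly: t₂g⁶ eg¹.
Orbital CFSE = -1.8Δ₀ = -1.8 × 376 = -677 kJ/mol.
Excess pairs vs high-spin: 3 − 2 = 1; pairing cost = +319 kJ/mol.
Net CFSE = -677 + 319 = -358 kJ/mol.

-358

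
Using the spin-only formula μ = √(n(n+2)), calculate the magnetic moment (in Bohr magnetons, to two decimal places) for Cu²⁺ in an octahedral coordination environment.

Cu sits in group 11; removing 2 electrons leaves Cu²⁺ with 11 − 2 = 9 d electrons.
For octahedral d⁹ the high- and low-spin configurations coincide.
Configuration: t2g^6 e_g^3 → 1 unpaired electron.
μ(spin-only) = √[1(1+2)] = √3 ≈ 1.73 Bohr magnetons.

1.73 Bohr magnetons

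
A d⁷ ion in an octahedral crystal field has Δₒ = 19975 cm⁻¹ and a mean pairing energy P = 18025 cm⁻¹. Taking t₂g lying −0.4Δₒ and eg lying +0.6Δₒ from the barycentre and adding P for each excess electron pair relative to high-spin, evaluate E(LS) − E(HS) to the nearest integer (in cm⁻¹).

-1950

In the high-spin limit (t₂g⁵ eg²) the orbital term is -0.8Δₒ = -15980 cm⁻¹, with no excess pairing.
For low-spin the configuration is t₂g⁶ eg¹: orbital energy -1.8 × 19975 = -35955 cm⁻¹, and 1 additional pair relative to high-spin adds 18025 cm⁻¹, giving -17930 cm⁻¹.
Thus E(LS) − E(HS) = -1950 cm⁻¹.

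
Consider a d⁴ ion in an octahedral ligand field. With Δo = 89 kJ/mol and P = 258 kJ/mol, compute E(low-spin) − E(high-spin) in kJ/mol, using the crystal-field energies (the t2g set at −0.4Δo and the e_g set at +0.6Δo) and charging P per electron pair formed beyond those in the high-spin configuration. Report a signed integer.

High-spin: t2g^3 e_g^1, CFSE = -0.6Δo = -53 kJ/mol.
Low-spin: t2g^4 e_g^0, orbital CFSE = -1.6Δo = -142 kJ/mol; plus 1 excess pair × P = +258 kJ/mol; total 116 kJ/mol.
E(LS) − E(HS) = 116 − (-53) = 169 kJ/mol.

169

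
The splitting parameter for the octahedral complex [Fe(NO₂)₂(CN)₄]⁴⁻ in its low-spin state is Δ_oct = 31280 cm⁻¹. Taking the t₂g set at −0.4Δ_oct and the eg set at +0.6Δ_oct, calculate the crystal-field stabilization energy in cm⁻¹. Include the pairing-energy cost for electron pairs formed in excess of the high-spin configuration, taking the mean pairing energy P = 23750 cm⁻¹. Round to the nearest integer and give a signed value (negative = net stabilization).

Ligand charges: 2×(-1) from NO₂⁻ and 4×(-1) from CN⁻ sum to -6; with overall charge -4, Fe is +2.
Fe²⁺: group 8, so d-count = 8 − 2 = 6.
The d⁶ electrons fill as t₂g⁶ eg⁰.
Orbital CFSE = 6(-0.4) + 0(0.6) = -2.4Δ_oct = -2.4 × 31280 = -75072 cm⁻¹.
Relative to high-spin t₂g⁴ eg² (1 paired), the low-spin configuration has 2 additional pairs, contributing +2 × 23750 = +47500 cm⁻¹.
Combining: -75072 + 47500 = -27572 cm⁻¹.

-27572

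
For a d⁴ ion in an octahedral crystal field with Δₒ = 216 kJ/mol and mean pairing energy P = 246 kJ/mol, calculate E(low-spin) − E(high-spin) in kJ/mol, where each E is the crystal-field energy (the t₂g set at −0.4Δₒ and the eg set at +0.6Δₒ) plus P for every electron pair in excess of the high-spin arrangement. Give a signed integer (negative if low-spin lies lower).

In the high-spin limit (t₂g³ eg¹) the orbital term is -0.6Δₒ = -130 kJ/mol, with no excess pairing.
For low-spin the configuration is t₂g⁴ eg⁰: orbital energy -1.6 × 216 = -346 kJ/mol, and 1 additional pair relative to high-spin adds 246 kJ/mol, giving -100 kJ/mol.
E(LS) − E(HS) = -100 − (-130) = 30 kJ/mol.

30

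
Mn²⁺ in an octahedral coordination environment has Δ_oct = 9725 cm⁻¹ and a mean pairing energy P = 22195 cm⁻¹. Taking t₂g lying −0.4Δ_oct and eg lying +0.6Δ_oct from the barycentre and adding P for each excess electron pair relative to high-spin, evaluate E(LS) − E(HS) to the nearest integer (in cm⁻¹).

24940

Mn is in group 7, so Mn²⁺ is d⁵ (7 − 2 = 5).
High-spin: t₂g³ eg², CFSE = 0.0Δ_oct = 0 cm⁻¹.
Low-spin: t₂g⁵ eg⁰, orbital CFSE = -2.0Δ_oct = -19450 cm⁻¹; plus 2 excess pairs × P = +44390 cm⁻¹; total 24940 cm⁻¹.
The difference is 24940 − (0) = 24940 cm⁻¹, so high-spin lies lower.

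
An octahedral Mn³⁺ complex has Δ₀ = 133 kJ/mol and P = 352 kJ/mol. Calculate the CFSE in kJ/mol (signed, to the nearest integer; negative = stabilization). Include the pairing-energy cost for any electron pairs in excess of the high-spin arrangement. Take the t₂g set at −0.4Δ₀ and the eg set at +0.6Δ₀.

-80

Mn³⁺: group 7, so d-count = 7 − 3 = 4.
Since Δ₀ = 133 kJ/mol < P = 352 kJ/mol, the complex adopts the high-spin configuration.
Configuration: t₂g³ eg¹.
Orbital CFSE = -0.6Δ₀ = -0.6 × 133 = -80 kJ/mol.
High-spin has no excess pairs, so no pairing correction applies.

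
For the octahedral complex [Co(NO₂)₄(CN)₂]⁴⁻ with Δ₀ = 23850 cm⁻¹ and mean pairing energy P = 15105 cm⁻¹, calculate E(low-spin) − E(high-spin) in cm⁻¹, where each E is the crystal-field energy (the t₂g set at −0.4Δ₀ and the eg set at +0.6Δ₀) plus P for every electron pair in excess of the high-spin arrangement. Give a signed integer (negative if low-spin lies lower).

-8745

Ligand charges: 4×(-1) from NO₂⁻ and 2×(-1) from CN⁻ sum to -6; with overall charge -4, Co is +2.
Co is in group 9, so Co²⁺ is d⁷ (9 − 2 = 7).
High-spin: t₂g⁵ eg², CFSE = -0.8Δ₀ = -19080 cm⁻¹.
For low-spin the configuration is t₂g⁶ eg¹: orbital energy -1.8 × 23850 = -42930 cm⁻¹, and 1 additional pair relative to high-spin adds 15105 cm⁻¹, giving -27825 cm⁻¹.
The difference is -27825 − (-19080) = -8745 cm⁻¹, so low-spin lies lower.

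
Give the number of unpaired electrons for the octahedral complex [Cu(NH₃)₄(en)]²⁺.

1

Ligand charges: 4×(+0) from NH₃ and 1×(+0) from en sum to +0; with overall charge +2, Cu is +2.
Cu is in group 11, so Cu²⁺ is d⁹ (11 − 2 = 9).
Configuration: t₂g⁶ eg³, giving 1 unpaired electron.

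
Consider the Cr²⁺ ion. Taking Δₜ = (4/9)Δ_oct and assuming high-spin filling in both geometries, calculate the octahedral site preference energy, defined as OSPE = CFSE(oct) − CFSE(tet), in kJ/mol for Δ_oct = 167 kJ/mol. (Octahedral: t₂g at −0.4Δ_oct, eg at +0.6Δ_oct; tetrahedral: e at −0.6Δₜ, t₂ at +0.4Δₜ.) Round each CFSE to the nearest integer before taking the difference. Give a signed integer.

Cr²⁺: group 6, so d-count = 6 − 2 = 4.
Octahedral (high-spin): t₂g³ eg¹, CFSE = 3(−0.4) + 1(+0.6) = -0.6Δ_oct = -0.6 × 167 = -100 kJ/mol.
Tetrahedral e² t₂² gives -0.4Δₜ = -0.4 × (4/9) × 167 = -30 kJ/mol.
OSPE = -100 − (-30) = -70 kJ/mol.

-70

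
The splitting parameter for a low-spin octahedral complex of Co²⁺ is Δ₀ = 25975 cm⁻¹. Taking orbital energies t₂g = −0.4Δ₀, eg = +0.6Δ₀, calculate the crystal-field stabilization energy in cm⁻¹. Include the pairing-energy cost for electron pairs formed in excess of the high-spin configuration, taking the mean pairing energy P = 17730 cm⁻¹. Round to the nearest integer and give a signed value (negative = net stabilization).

-29025

Co is in group 9, so Co²⁺ is d⁷ (9 − 2 = 7).
Configuration: t₂g⁶ eg¹.
CFSE(orbital) = 6×(-0.4Δ₀) + 1×(0.6Δ₀) = -1.8Δ₀; with Δ₀ = 25975 cm⁻¹ that is -46755 cm⁻¹.
Relative to high-spin t₂g⁵ eg² (2 paired), the low-spin configuration has 1 additional pair, contributing +1 × 17730 = +17730 cm⁻¹.
Combining: -46755 + 17730 = -29025 cm⁻¹.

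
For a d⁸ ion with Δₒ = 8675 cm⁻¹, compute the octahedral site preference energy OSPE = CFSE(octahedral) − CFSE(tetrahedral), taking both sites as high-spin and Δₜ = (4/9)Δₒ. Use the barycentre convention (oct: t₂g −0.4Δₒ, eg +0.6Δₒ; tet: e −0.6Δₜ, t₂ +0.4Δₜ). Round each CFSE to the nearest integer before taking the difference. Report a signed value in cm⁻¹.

-7326

Octahedral (high-spin): t2g^6 e_g^2, CFSE = 6(−0.4) + 2(+0.6) = -1.2Δₒ = -1.2 × 8675 = -10410 cm⁻¹.
In a tetrahedral site the filling is e^4 t2^4: CFSE(tet) = -0.8Δₜ = -0.8 × (4/9)(8675) = -3084 cm⁻¹.
Subtracting, OSPE = -10410 − (-3084) = -7326 cm⁻¹.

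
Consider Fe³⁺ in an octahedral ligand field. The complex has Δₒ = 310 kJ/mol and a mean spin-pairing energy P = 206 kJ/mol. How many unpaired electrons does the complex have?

Fe³⁺: group 8, so d-count = 8 − 3 = 5.
Since Δₒ = 310 kJ/mol > P = 206 kJ/mol, the complex adopts the low-spin configuration.
Filling d⁵ accordingly: t2g^5 e_g^0.
Unpaired electrons: 1.

1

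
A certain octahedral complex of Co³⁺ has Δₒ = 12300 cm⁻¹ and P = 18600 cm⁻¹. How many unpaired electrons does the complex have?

4

Co³⁺: group 9, so d-count = 9 − 3 = 6.
Here Δₒ < P (12300 < 18600), so the high-spin state is favoured.
Configuration: t₂g⁴ eg².
Unpaired electrons: 4.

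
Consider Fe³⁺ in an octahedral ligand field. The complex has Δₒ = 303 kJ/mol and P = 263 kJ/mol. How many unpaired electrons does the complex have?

1

Fe is in group 8, so Fe³⁺ is d⁵ (8 − 3 = 5).
With Δₒ > P the complex is low-spin.
Filling d⁵ accordingly: t₂g⁵ eg⁰.
Unpaired electrons: 1.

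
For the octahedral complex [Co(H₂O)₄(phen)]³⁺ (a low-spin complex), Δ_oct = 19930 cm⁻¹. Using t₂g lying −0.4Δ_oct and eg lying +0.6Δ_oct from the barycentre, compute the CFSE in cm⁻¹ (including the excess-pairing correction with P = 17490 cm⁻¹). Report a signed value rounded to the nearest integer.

Ligand charges: 4×(+0) from H₂O and 1×(+0) from phen sum to +0; with overall charge +3, Co is +3.
Co sits in group 9; removing 3 electrons leaves Co³⁺ with 9 − 3 = 6 d electrons.
Electron filling gives t₂g⁶ eg⁰.
The orbital stabilization is -2.4Δ_oct = -2.4 × 19930 = -47832 cm⁻¹.
Pairing penalty: 3 pairs vs 1 in the high-spin reference → 2 extra × P = 34980 cm⁻¹.
Net CFSE = -47832 + 34980 = -12852 cm⁻¹.

-12852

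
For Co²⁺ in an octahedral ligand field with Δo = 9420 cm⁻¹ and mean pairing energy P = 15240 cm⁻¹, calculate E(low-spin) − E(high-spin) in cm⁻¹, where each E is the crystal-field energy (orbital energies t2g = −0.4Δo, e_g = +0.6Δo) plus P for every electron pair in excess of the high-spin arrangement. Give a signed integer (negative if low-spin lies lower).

Co²⁺: group 9, so d-count = 9 − 2 = 7.
In the high-spin limit (t2g^5 e_g^2) the orbital term is -0.8Δo = -7536 cm⁻¹, with no excess pairing.
Low-spin: t2g^6 e_g^1, orbital CFSE = -1.8Δo = -16956 cm⁻¹; plus 1 excess pair × P = +15240 cm⁻¹; total -1716 cm⁻¹.
Thus E(LS) − E(HS) = 5820 cm⁻¹.

5820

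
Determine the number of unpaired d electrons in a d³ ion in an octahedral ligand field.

3

Configuration: t₂g³ eg⁰, giving 3 unpaired electrons.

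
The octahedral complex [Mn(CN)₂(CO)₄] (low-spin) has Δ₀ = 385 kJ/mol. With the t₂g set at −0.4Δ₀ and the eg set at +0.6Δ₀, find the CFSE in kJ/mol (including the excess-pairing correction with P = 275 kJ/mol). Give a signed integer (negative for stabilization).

-220

Ligand charges: 2×(-1) from CN⁻ and 4×(+0) from CO sum to -2; with overall charge +0, Mn is +2.
Mn is in group 7, so Mn²⁺ is d⁵ (7 − 2 = 5).
Configuration: t₂g⁵ eg⁰.
Orbital CFSE = 5(-0.4) + 0(0.6) = -2.0Δ₀ = -2.0 × 385 = -770 kJ/mol.
Pairing penalty: 2 pairs vs 0 in the high-spin reference → 2 extra × P = 550 kJ/mol.
Net CFSE = -770 + 550 = -220 kJ/mol.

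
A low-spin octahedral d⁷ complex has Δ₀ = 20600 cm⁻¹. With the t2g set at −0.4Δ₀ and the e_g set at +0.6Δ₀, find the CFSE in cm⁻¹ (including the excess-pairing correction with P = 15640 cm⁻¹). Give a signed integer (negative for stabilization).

Electron filling gives t2g^6 e_g^1.
Orbital CFSE = 6(-0.4) + 1(0.6) = -1.8Δ₀ = -1.8 × 20600 = -37080 cm⁻¹.
Relative to high-spin t2g^5 e_g^2 (2 paired), the low-spin configuration has 1 additional pair, contributing +1 × 15640 = +15640 cm⁻¹.
Combining: -37080 + 15640 = -21440 cm⁻¹.

-21440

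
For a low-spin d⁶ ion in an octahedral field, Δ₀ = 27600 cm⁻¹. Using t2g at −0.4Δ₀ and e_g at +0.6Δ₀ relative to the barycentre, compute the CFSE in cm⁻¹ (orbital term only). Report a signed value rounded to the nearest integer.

Configuration: t2g^6 e_g^0.
Orbital CFSE = 6(-0.4) + 0(0.6) = -2.4Δ₀ = -2.4 × 27600 = -66240 cm⁻¹.

-66240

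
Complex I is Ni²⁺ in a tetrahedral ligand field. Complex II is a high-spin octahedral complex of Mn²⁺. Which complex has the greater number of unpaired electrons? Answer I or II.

II

I: Group 10 minus oxidation state +2 gives a d⁸ configuration for Ni²⁺; With tetrahedral geometry the complex is necessarily high-spin; e⁴ t₂⁴ → 2 unpaired.
II: Mn is in group 7, so Mn²⁺ is d⁵ (7 − 2 = 5); t2g^3 e_g^2 → 5 unpaired.
So II has more unpaired electrons.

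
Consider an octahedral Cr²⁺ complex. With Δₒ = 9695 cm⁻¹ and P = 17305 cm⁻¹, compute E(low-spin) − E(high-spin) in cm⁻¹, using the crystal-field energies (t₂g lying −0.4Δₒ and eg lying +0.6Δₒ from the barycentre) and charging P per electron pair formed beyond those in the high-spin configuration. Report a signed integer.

Cr²⁺: group 6, so d-count = 6 − 2 = 4.
In the high-spin limit (t₂g³ eg¹) the orbital term is -0.6Δₒ = -5817 cm⁻¹, with no excess pairing.
For low-spin the configuration is t₂g⁴ eg⁰: orbital energy -1.6 × 9695 = -15512 cm⁻¹, and 1 additional pair relative to high-spin adds 17305 cm⁻¹, giving 1793 cm⁻¹.
The difference is 1793 − (-5817) = 7610 cm⁻¹, so high-spin lies lower.

7610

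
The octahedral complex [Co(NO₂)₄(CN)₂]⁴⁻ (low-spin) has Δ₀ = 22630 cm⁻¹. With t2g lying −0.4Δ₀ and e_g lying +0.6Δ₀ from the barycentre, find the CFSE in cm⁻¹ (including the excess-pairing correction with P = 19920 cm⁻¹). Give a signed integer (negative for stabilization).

-20814

Ligand charges: 4×(-1) from NO₂⁻ and 2×(-1) from CN⁻ sum to -6; with overall charge -4, Co is +2.
Co is in group 9, so Co²⁺ is d⁷ (9 − 2 = 7).
The d⁷ electrons fill as t2g^6 e_g^1.
CFSE(orbital) = 6×(-0.4Δ₀) + 1×(0.6Δ₀) = -1.8Δ₀; with Δ₀ = 22630 cm⁻¹ that is -40734 cm⁻¹.
Pairing penalty: 3 pairs vs 2 in the high-spin reference → 1 extra × P = 19920 cm⁻¹.
Overall CFSE = -40734 + 19920 = -20814 cm⁻¹.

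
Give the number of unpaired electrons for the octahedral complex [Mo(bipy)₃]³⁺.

3

bipy is neutral, so the +3 overall charge sits on Mo: oxidation state +3.
Mo is in group 6, so Mo³⁺ is d³ (6 − 3 = 3).
Configuration: t₂g³ eg⁰, giving 3 unpaired electrons.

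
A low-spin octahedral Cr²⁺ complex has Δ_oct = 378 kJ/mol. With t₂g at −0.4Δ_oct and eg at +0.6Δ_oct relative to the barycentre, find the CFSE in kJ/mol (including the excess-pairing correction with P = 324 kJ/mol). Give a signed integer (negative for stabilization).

-281

Cr is in group 6, so Cr²⁺ is d⁴ (6 − 2 = 4).
Electron filling gives t₂g⁴ eg⁰.
CFSE(orbital) = 4×(-0.4Δ_oct) + 0×(0.6Δ_oct) = -1.6Δ_oct; with Δ_oct = 378 kJ/mol that is -605 kJ/mol.
Relative to high-spin t₂g³ eg¹ (0 paired), the low-spin configuration has 1 additional pair, contributing +1 × 324 = +324 kJ/mol.
Combining: -605 + 324 = -281 kJ/mol.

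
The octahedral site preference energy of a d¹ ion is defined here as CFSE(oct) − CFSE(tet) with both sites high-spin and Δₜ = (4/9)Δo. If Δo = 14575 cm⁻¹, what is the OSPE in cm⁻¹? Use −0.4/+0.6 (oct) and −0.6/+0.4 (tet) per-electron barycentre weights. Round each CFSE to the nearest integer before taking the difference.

-1943

In an octahedral site d¹ (HS) is t2g^1 e_g^0, giving CFSE(oct) = -0.4Δo = -5830 cm⁻¹.
Tetrahedral e^1 t2^0 gives -0.6Δₜ = -0.6 × (4/9) × 14575 = -3887 cm⁻¹.
OSPE = CFSE(oct) − CFSE(tet) = -5830 − (-3887) = -1943 cm⁻¹.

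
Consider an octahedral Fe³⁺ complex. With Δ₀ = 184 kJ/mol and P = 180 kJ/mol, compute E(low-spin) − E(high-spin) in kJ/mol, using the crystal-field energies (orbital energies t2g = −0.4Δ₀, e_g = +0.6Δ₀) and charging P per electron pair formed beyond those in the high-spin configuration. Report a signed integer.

Fe sits in group 8; removing 3 electrons leaves Fe³⁺ with 8 − 3 = 5 d electrons.
High-spin: t2g^3 e_g^2, CFSE = 0.0Δ₀ = 0 kJ/mol.
For low-spin the configuration is t2g^5 e_g^0: orbital energy -2.0 × 184 = -368 kJ/mol, and 2 additional pairs relative to high-spin add 360 kJ/mol, giving -8 kJ/mol.
The difference is -8 − (0) = -8 kJ/mol, so low-spin lies lower.

-8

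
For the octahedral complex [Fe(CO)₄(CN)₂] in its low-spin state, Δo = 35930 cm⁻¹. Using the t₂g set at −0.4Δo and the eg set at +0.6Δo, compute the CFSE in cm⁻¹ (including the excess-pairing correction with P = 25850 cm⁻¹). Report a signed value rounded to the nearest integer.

-34532

Ligand charges: 4×(+0) from CO and 2×(-1) from CN⁻ sum to -2; with overall charge +0, Fe is +2.
Fe is in group 8, so Fe²⁺ is d⁶ (8 − 2 = 6).
Electron filling gives t₂g⁶ eg⁰.
Orbital CFSE = 6(-0.4) + 0(0.6) = -2.4Δo = -2.4 × 35930 = -86232 cm⁻¹.
Relative to high-spin t₂g⁴ eg² (1 paired), the low-spin configuration has 2 additional pairs, contributing +2 × 25850 = +51700 cm⁻¹.
Overall CFSE = -86232 + 51700 = -34532 cm⁻¹.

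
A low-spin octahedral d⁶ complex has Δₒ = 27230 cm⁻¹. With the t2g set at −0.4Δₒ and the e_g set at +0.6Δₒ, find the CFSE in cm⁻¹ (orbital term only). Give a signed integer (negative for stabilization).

-65352

The d⁶ electrons fill as t2g^6 e_g^0.
The orbital stabilization is -2.4Δₒ = -2.4 × 27230 = -65352 cm⁻¹.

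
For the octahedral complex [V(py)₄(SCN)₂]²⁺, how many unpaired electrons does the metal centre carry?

1

Ligand charges: 4×(+0) from py and 2×(-1) from SCN⁻ sum to -2; with overall charge +2, V is +4.
V is in group 5, so V⁴⁺ is d¹ (5 − 4 = 1).
Configuration: t₂g¹ eg⁰, giving 1 unpaired electron.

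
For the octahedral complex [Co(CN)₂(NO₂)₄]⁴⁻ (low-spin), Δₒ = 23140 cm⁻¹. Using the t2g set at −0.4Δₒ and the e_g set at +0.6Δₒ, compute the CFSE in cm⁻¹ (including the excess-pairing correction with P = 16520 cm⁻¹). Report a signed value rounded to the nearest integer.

-25132

Ligand charges: 2×(-1) from CN⁻ and 4×(-1) from NO₂⁻ sum to -6; with overall charge -4, Co is +2.
Co sits in group 9; removing 2 electrons leaves Co²⁺ with 9 − 2 = 7 d electrons.
The d⁷ electrons fill as t2g^6 e_g^1.
The orbital stabilization is -1.8Δₒ = -1.8 × 23140 = -41652 cm⁻¹.
High-spin d⁷ would be t2g^5 e_g^2 with 2 pairs; low-spin has 3, so 1 excess pair costs +1P = +16520 cm⁻¹.
Net CFSE = -41652 + 16520 = -25132 cm⁻¹.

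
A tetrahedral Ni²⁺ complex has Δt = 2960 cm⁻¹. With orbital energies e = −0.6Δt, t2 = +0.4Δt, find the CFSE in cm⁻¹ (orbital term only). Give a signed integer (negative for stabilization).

-2368

Ni is in group 10, so Ni²⁺ is d⁸ (10 − 2 = 8).
Tetrahedral fields are weak (Δₜ ≈ 4/9 Δₒ), so electrons fill high-spin.
Electron filling gives e^4 t2^4.
Orbital CFSE = 4(-0.6) + 4(0.4) = -0.8Δt = -0.8 × 2960 = -2368 cm⁻¹.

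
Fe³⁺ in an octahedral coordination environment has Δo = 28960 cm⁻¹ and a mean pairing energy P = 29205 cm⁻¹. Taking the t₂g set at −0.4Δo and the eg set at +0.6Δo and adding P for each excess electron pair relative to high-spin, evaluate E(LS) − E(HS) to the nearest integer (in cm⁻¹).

Fe sits in group 8; removing 3 electrons leaves Fe³⁺ with 8 − 3 = 5 d electrons.
High-spin: t₂g³ eg², CFSE = 0.0Δo = 0 cm⁻¹.
Low-spin: t₂g⁵ eg⁰, orbital CFSE = -2.0Δo = -57920 cm⁻¹; plus 2 excess pairs × P = +58410 cm⁻¹; total 490 cm⁻¹.
The difference is 490 − (0) = 490 cm⁻¹, so high-spin lies lower.

490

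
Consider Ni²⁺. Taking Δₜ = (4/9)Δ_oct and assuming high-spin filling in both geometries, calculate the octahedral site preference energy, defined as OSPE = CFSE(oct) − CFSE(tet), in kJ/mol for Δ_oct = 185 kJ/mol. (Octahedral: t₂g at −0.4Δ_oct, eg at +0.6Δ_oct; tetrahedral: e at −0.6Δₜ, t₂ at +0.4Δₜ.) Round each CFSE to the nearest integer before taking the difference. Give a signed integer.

Ni sits in group 10; removing 2 electrons leaves Ni²⁺ with 10 − 2 = 8 d electrons.
Octahedral high-spin t₂g⁶ eg²: CFSE = -1.2 × 185 = -222 kJ/mol.
Tetrahedral e⁴ t₂⁴ gives -0.8Δₜ = -0.8 × (4/9) × 185 = -66 kJ/mol.
OSPE = -222 − (-66) = -156 kJ/mol.

-156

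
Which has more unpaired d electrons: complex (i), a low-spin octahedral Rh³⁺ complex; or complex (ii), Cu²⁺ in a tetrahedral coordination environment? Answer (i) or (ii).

(i): Rh sits in group 9; removing 3 electrons leaves Rh³⁺ with 9 − 3 = 6 d electrons; t2g^6 e_g^0 → 0 unpaired.
(ii): Cu sits in group 11; removing 2 electrons leaves Cu²⁺ with 11 − 2 = 9 d electrons; Tetrahedral splitting is small, so the complex is high-spin; e⁴ t₂⁵ → 1 unpaired.
So (ii) has more unpaired electrons.

(ii)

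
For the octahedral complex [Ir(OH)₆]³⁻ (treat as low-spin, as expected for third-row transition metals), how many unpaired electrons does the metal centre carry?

0

Each OH⁻ contributes -1; 6 × (-1) = -6. With overall charge -3, Ir is in the +3 oxidation state.
Group 9 minus oxidation state +3 gives a d⁶ configuration for Ir³⁺.
Configuration: t₂g⁶ eg⁰, giving 0 unpaired electrons.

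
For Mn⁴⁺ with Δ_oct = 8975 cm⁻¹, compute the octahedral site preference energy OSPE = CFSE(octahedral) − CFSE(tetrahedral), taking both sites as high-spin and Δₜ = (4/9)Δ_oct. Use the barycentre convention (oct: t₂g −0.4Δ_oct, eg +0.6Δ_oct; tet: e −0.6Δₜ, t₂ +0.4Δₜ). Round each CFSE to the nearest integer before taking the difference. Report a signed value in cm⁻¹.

Mn⁴⁺: group 7, so d-count = 7 − 4 = 3.
Octahedral high-spin t₂g³ eg⁰: CFSE = -1.2 × 8975 = -10770 cm⁻¹.
Tetrahedral: e² t₂¹, CFSE = 2(−0.6) + 1(+0.4) = -0.8Δₜ = -0.8 × (4/9) × 8975 = -3191 cm⁻¹.
OSPE = -10770 − (-3191) = -7579 cm⁻¹.

-7579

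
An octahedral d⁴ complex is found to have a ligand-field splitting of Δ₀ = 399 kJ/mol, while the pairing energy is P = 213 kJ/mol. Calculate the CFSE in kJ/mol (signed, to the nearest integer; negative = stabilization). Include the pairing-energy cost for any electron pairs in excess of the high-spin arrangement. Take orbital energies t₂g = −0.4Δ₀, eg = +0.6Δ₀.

Since Δ₀ = 399 kJ/mol > P = 213 kJ/mol, the complex adopts the low-spin configuration.
Configuration: t₂g⁴ eg⁰.
Orbital CFSE = -1.6Δ₀ = -1.6 × 399 = -638 kJ/mol.
Excess pairs vs high-spin: 1 − 0 = 1; pairing cost = +213 kJ/mol.
Net CFSE = -638 + 213 = -425 kJ/mol.

-425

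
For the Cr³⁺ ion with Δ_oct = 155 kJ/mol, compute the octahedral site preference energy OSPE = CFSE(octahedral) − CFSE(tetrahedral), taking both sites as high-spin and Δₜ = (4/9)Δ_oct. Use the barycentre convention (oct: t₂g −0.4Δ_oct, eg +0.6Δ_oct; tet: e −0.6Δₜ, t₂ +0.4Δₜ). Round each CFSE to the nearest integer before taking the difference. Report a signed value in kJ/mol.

-131

Cr is in group 6, so Cr³⁺ is d³ (6 − 3 = 3).
Octahedral high-spin t₂g³ eg⁰: CFSE = -1.2 × 155 = -186 kJ/mol.
Tetrahedral e² t₂¹ gives -0.8Δₜ = -0.8 × (4/9) × 155 = -55 kJ/mol.
OSPE = -186 − (-55) = -131 kJ/mol.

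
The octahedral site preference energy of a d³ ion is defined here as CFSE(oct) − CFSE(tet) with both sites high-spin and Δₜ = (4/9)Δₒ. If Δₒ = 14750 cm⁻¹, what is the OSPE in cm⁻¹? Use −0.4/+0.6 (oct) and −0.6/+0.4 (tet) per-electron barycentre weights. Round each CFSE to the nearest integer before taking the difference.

-12456

Octahedral high-spin t2g^3 e_g^0: CFSE = -1.2 × 14750 = -17700 cm⁻¹.
Tetrahedral: e^2 t2^1, CFSE = 2(−0.6) + 1(+0.4) = -0.8Δₜ = -0.8 × (4/9) × 14750 = -5244 cm⁻¹.
Subtracting, OSPE = -17700 − (-5244) = -12456 cm⁻¹.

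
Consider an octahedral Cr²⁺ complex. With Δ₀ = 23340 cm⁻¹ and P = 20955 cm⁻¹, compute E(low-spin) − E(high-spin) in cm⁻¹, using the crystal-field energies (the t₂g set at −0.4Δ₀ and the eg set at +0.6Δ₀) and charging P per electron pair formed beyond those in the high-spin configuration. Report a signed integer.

-2385

Group 6 minus oxidation state +2 gives a d⁴ configuration for Cr²⁺.
High-spin d⁴ fills as t₂g³ eg¹ with CFSE 3(−0.4) + 1(+0.6) = -0.6Δ₀ = -14004 cm⁻¹.
For low-spin the configuration is t₂g⁴ eg⁰: orbital energy -1.6 × 23340 = -37344 cm⁻¹, and 1 additional pair relative to high-spin adds 20955 cm⁻¹, giving -16389 cm⁻¹.
The difference is -16389 − (-14004) = -2385 cm⁻¹, so low-spin lies lower.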